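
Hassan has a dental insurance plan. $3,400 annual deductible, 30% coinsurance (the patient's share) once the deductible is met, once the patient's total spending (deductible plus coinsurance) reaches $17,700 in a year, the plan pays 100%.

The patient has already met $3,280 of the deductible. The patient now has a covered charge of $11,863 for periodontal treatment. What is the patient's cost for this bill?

$3,642.90

Remaining deductible: $3,400 − $3,280 = $120.
That leaves $11,863 − $120 = $11,743 for coinsurance.
Coinsurance: $11,743 × 30% = $3,522.90.
That puts the patient's cost at $120 + $3,522.90 = $3,642.90 before any cap.
Total out-of-pocket so far would be $3,280 + $3,642.90 = $6,922.90, below the $17,700 cap — no reduction.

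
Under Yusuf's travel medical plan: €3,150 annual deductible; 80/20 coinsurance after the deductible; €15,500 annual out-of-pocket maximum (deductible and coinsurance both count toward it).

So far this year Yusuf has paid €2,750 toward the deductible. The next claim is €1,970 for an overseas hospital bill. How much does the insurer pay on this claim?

€1,256

Deductible still to meet: €3,150 − €2,750 = €400.
After the €400 deductible portion, €1,970 − €400 = €1,570 is subject to coinsurance.
Coinsurance: €1,570 × 20% = €314.
So the traveler owes €400 + €314 = €714 before any cap.
Year-to-date out-of-pocket becomes €2,750 + €714 = €3,464, still under the €15,500 maximum, so no cap applies.
Insurer pays the balance: €1,970 − €714 = €1,256.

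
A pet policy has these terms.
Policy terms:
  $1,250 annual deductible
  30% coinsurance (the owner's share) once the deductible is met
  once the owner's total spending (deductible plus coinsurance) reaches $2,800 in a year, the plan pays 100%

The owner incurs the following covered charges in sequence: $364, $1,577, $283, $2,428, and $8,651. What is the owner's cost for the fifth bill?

#1 ($364): all of it applies to the deductible. Cost to owner: $364. OOP to date $364.
#2 ($1,577): deductible takes $886, $691 remains; coinsurance $691 × 30% = $207.30. Cost to owner: $1,093.30. OOP to date $1,457.30.
#3 ($283): 30% coinsurance on $283 = $84.90. Owner owes $84.90 (running OOP $1,542.20).
#4 ($2,428): 30% coinsurance on $2,428 = $728.40. Owner pays $728.40; OOP now $2,270.60.
#5 ($8,651): 30% coinsurance on $8,651 = $2,595.30. Adding that to $2,270.60 gives $4,865.90, past the $2,800 cap; owner pays only $2,800 − $2,270.60 = $529.40.

$529.40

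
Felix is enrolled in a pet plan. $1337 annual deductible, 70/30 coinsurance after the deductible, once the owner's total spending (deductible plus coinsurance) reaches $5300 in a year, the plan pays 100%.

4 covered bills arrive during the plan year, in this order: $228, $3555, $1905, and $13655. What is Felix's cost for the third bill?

Bill 1, $228: entire amount goes to the deductible. Cost to owner: $228. OOP to date $228.
Bill 2, $3555: $1109 finishes the deductible; $2446 goes to coinsurance; 30% of $2446 = $733.80. Owner owes $1842.80 (running OOP $2070.80).
Bill 3, $1905: deductible met; 30% of $1905 = $571.50. Owner owes $571.50 (running OOP $2642.30).

$571.50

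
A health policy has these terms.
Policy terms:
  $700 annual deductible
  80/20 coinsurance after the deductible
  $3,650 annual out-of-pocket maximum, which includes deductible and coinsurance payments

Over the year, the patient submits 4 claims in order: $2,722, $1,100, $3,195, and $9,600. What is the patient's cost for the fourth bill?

$1,686.60

Claim 1 — $2,722: $700 finishes the deductible; $2,022 goes to coinsurance; patient's 20% is $404.40. Patient pays $1,104.40; OOP now $1,104.40.
Claim 2 — $1,100: deductible already satisfied, so patient's share is 20% × $1,100 = $220. Cost to patient: $220. OOP to date $1,324.40.
Claim 3 — $3,195: 20% coinsurance on $3,195 = $639. Patient pays $639; OOP now $1,963.40.
Claim 4 — $9,600: deductible met; 20% of $9,600 = $1,920. Adding that to $1,963.40 gives $3,883.40, past the $3,650 cap; patient pays only $3,650 − $1,963.40 = $1,686.60.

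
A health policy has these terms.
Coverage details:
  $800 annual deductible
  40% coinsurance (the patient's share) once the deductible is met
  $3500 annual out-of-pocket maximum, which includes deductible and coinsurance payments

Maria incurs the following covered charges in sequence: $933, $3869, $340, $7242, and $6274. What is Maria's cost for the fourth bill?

Claim 1 ($933): deductible takes $800, $133 remains; patient's 40% is $53.20. Patient owes $853.20 (running OOP $853.20).
Claim 2 ($3869): deductible met; 40% of $3869 = $1547.60. Cost to patient: $1547.60. OOP to date $2400.80.
Claim 3 ($340): 40% coinsurance on $340 = $136. Patient pays $136; OOP now $2536.80.
Claim 4 ($7242): deductible met; 40% of $7242 = $2896.80. OOP would hit $5433.60 > $3500, so the cap limits the patient to $3500 − $2536.80 = $963.20.

$963.20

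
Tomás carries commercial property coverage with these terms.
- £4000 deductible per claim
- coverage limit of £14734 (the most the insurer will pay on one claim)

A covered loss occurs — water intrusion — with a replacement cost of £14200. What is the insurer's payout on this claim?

Less the £4000 deductible: £14200 − £4000 = £10200.
£10200 is within the £14734 limit, so the insurer pays £10200.

£10200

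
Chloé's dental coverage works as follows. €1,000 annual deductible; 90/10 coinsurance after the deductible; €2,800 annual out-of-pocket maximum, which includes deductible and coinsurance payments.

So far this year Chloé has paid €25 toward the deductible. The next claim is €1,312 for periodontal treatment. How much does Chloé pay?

€1,008.70

€25 of the €1,000 deductible is already met, leaving €975.
After the €975 deductible portion, €1,312 − €975 = €337 is subject to coinsurance.
Patient's 10% share of €337 is €33.70.
So the patient owes €975 + €33.70 = €1,008.70 before any cap.
Cumulative spending €25 + €1,008.70 = €1,033.70 stays under the €2,800 maximum.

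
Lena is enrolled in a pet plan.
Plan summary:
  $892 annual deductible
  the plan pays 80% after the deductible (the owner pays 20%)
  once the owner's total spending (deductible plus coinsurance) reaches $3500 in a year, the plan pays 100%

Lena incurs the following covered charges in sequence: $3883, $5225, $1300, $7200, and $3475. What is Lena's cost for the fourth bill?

#1 ($3883): $892 to deductible, leaving $2991; owner's 20% is $598.20. Owner owes $1490.20 (running OOP $1490.20).
#2 ($5225): deductible met; 20% of $5225 = $1045. Cost to owner: $1045. OOP to date $2535.20.
#3 ($1300): deductible met; 20% of $1300 = $260. Owner owes $260 (running OOP $2795.20).
#4 ($7200): deductible already satisfied, so owner's share is 20% × $7200 = $1440. Adding that to $2795.20 gives $4235.20, past the $3500 cap; owner pays only $3500 − $2795.20 = $704.80.

$704.80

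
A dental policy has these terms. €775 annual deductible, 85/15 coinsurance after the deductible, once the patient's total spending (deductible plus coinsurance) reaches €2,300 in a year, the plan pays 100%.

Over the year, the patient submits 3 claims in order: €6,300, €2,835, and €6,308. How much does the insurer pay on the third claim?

€6,037

Claim 1 (€6,300): €775 finishes the deductible; €5,525 goes to coinsurance; coinsurance €5,525 × 15% = €828.75. Patient owes €1,603.75 (running OOP €1,603.75). Plan pays €6,300 − €1,603.75 = €4,696.25.
Claim 2 (€2,835): 15% coinsurance on €2,835 = €425.25. Patient pays €425.25; OOP now €2,029. Insurer: €2,835 − €425.25 = €2,409.75.
Claim 3 (€6,308): deductible met; 15% of €6,308 = €946.20. Adding that to €2,029 gives €2,975.20, past the €2,300 cap; patient pays only €2,300 − €2,029 = €271. Insurer: €6,308 − €271 = €6,037.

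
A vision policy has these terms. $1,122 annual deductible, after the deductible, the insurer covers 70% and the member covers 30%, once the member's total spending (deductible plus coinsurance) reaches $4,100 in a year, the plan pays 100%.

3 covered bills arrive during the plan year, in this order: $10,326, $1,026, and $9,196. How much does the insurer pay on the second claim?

#1 ($10,326): deductible takes $1,122, $9,204 remains; coinsurance $9,204 × 30% = $2,761.20. Member owes $3,883.20 (running OOP $3,883.20). Plan pays $10,326 − $3,883.20 = $6,442.80.
#2 ($1,026): 30% coinsurance on $1,026 = $307.80. OOP would hit $4,191 > $4,100, so the cap limits the member to $4,100 − $3,883.20 = $216.80. Insurer: $1,026 − $216.80 = $809.20.

$809.20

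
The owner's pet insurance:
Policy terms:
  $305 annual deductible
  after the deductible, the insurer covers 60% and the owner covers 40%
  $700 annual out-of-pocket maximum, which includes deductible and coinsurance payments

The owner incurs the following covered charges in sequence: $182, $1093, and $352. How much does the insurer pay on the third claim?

$345

#1 ($182): all of it applies to the deductible. Owner owes $182 (running OOP $182). Insurer: $182 − $182 = $0.
#2 ($1093): deductible takes $123, $970 remains; coinsurance $970 × 40% = $388. Cost to owner: $511. OOP to date $693. Plan pays $1093 − $511 = $582.
#3 ($352): deductible met; 40% of $352 = $140.80. Adding that to $693 gives $833.80, past the $700 cap; owner pays only $700 − $693 = $7. Insurer: $352 − $7 = $345.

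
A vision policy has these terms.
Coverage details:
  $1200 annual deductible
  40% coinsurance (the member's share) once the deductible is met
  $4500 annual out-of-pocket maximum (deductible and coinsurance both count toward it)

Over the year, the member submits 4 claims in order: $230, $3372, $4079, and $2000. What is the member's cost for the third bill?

$1631.60

Bill 1, $230: entire amount goes to the deductible. Member owes $230 (running OOP $230).
Bill 2, $3372: $970 to deductible, leaving $2402; coinsurance $2402 × 40% = $960.80. Cost to member: $1930.80. OOP to date $2160.80.
Bill 3, $4079: 40% coinsurance on $4079 = $1631.60. Cost to member: $1631.60. OOP to date $3792.40.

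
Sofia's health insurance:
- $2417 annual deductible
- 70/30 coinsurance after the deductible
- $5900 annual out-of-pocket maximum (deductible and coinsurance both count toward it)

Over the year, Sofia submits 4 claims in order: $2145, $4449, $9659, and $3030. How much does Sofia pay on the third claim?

$2229.90

Bill 1, $2145: entire amount goes to the deductible. Patient pays $2145; OOP now $2145.
Bill 2, $4449: $272 to deductible, leaving $4177; patient's 30% is $1253.10. Cost to patient: $1525.10. OOP to date $3670.10.
Bill 3, $9659: deductible met; 30% of $9659 = $2897.70. That would push OOP to $6567.80, over the $5900 cap, so patient pays $5900 − $3670.10 = $2229.90.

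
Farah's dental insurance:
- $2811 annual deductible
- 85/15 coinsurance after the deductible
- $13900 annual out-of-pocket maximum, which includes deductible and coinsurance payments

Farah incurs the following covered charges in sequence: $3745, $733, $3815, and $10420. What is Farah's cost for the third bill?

Claim 1 ($3745): $2811 finishes the deductible; $934 goes to coinsurance; 15% of $934 = $140.10. Patient owes $2951.10 (running OOP $2951.10).
Claim 2 ($733): deductible met; 15% of $733 = $109.95. Cost to patient: $109.95. OOP to date $3061.05.
Claim 3 ($3815): 15% coinsurance on $3815 = $572.25. Patient pays $572.25; OOP now $3633.30.

$572.25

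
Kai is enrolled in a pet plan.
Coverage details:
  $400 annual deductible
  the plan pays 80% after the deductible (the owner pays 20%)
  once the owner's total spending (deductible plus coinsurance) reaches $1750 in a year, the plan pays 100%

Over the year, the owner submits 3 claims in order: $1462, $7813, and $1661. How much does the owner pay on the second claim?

#1 ($1462): deductible takes $400, $1062 remains; owner's 20% is $212.40. Owner owes $612.40 (running OOP $612.40).
#2 ($7813): 20% coinsurance on $7813 = $1562.60. That would push OOP to $2175, over the $1750 cap, so owner pays $1750 − $612.40 = $1137.60.

$1137.60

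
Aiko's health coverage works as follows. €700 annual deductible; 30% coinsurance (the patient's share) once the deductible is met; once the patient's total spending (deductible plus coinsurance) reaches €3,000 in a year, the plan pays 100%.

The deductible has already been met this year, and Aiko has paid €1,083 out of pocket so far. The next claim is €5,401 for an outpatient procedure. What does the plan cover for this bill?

€3,780.70

With the deductible met, the entire €5,401 is subject to coinsurance.
Patient's 30% share of €5,401 is €1,620.30.
Cumulative spending €1,083 + €1,620.30 = €2,703.30 stays under the €3,000 maximum.
The insurer covers the remainder: €5,401 − €1,620.30 = €3,780.70.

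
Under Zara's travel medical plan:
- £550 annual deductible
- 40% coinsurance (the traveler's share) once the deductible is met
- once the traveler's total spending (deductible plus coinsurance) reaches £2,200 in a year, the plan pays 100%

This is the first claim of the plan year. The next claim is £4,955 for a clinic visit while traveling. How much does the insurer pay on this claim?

£2,755

The full £550 deductible is still open; £550 of this bill applies to it.
That leaves £4,955 − £550 = £4,405 for coinsurance.
Traveler's 40% share of £4,405 is £1,762.
So the traveler owes £550 + £1,762 = £2,312 before any cap.
Year-to-date out-of-pocket would reach £0 + £2,312 = £2,312, above the £2,200 maximum, so the traveler pays only £2,200 − £0 = £2,200.
The plan picks up £4,955 − £2,200 = £2,755.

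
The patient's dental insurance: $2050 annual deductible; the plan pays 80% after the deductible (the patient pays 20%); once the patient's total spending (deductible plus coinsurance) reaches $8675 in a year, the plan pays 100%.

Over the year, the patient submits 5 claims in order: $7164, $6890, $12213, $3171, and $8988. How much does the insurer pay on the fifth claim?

$7840.60

Claim 1 — $7164: $2050 finishes the deductible; $5114 goes to coinsurance; coinsurance $5114 × 20% = $1022.80. Patient pays $3072.80; OOP now $3072.80. Plan pays $7164 − $3072.80 = $4091.20.
Claim 2 — $6890: 20% coinsurance on $6890 = $1378. Patient pays $1378; OOP now $4450.80. Plan pays $6890 − $1378 = $5512.
Claim 3 — $12213: deductible met; 20% of $12213 = $2442.60. Patient pays $2442.60; OOP now $6893.40. Insurer: $12213 − $2442.60 = $9770.40.
Claim 4 — $3171: deductible met; 20% of $3171 = $634.20. Patient owes $634.20 (running OOP $7527.60). Insurer: $3171 − $634.20 = $2536.80.
Claim 5 — $8988: deductible met; 20% of $8988 = $1797.60. Adding that to $7527.60 gives $9325.20, past the $8675 cap; patient pays only $8675 − $7527.60 = $1147.40. Plan pays $8988 − $1147.40 = $7840.60.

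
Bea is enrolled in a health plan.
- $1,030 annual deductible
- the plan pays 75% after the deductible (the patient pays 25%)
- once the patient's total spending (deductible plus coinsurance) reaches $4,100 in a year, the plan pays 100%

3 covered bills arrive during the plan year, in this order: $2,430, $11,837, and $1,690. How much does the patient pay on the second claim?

$2,720

Claim 1 — $2,430: deductible takes $1,030, $1,400 remains; patient's 25% is $350. Cost to patient: $1,380. OOP to date $1,380.
Claim 2 — $11,837: deductible met; 25% of $11,837 = $2,959.25. Adding that to $1,380 gives $4,339.25, past the $4,100 cap; patient pays only $4,100 − $1,380 = $2,720.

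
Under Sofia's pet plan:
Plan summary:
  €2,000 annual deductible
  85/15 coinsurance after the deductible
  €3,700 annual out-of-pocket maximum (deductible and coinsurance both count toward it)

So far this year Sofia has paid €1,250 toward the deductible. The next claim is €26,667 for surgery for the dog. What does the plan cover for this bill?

€24,217

Deductible still to meet: €2,000 − €1,250 = €750.
The remaining €25,917 (= €26,667 − €750) moves to coinsurance.
15% of €25,917 = €3,887.55 falls to the owner.
That puts the owner's cost at €750 + €3,887.55 = €4,637.55 before any cap.
That would bring total out-of-pocket to €5,887.55, past the €3,700 cap. The owner is capped at €3,700 − €1,250 = €2,450 on this claim.
The plan picks up €26,667 − €2,450 = €24,217.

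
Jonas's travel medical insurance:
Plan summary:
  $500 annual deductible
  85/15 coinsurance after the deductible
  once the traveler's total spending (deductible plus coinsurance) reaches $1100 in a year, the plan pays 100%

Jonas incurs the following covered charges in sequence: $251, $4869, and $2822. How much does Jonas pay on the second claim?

#1 ($251): all of it applies to the deductible. Traveler owes $251 (running OOP $251).
#2 ($4869): $249 finishes the deductible; $4620 goes to coinsurance; coinsurance $4620 × 15% = $693. Claim cost before the cap: $249 + $693 = $942. Adding that to $251 gives $1193, past the $1100 cap; traveler pays only $1100 − $251 = $849.

$849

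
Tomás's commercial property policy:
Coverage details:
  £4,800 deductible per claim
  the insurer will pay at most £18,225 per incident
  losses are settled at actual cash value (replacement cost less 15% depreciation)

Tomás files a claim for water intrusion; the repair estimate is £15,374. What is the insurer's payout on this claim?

£8,267.90

Depreciate 15%: the covered value is £15,374 × 0.85 = £13,067.90.
Less the £4,800 deductible: £13,067.90 − £4,800 = £8,267.90.
£8,267.90 is within the £18,225 limit, so the insurer pays £8,267.90.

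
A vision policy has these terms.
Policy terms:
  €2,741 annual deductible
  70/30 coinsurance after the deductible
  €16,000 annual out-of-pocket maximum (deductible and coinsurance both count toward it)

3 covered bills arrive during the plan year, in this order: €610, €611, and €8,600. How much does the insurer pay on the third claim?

Claim 1 — €610: fully absorbed by the deductible. Member pays €610; OOP now €610. Insurer: €610 − €610 = €0.
Claim 2 — €611: all of it applies to the deductible. Member owes €611 (running OOP €1,221). Plan pays €611 − €611 = €0.
Claim 3 — €8,600: €1,520 finishes the deductible; €7,080 goes to coinsurance; member's 30% is €2,124. Member pays €3,644; OOP now €4,865. Insurer: €8,600 − €3,644 = €4,956.

€4,956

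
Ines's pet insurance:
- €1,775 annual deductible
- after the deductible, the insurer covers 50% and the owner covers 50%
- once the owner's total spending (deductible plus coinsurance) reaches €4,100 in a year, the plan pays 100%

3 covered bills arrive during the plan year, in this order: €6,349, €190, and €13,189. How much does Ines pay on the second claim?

€38

#1 (€6,349): deductible takes €1,775, €4,574 remains; coinsurance €4,574 × 50% = €2,287. Cost to owner: €4,062. OOP to date €4,062.
#2 (€190): deductible already satisfied, so owner's share is 50% × €190 = €95. Adding that to €4,062 gives €4,157, past the €4,100 cap; owner pays only €4,100 − €4,062 = €38.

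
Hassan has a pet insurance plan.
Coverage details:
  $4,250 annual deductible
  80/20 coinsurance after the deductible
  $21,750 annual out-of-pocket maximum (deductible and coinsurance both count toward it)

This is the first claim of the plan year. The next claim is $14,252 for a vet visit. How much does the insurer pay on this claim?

$8,001.60

The full $4,250 deductible is still open; $4,250 of this bill applies to it.
That leaves $14,252 − $4,250 = $10,002 for coinsurance.
20% of $10,002 = $2,000.40 falls to the owner.
Owner responsibility before any cap: $4,250 + $2,000.40 = $6,250.40.
Year-to-date out-of-pocket becomes $0 + $6,250.40 = $6,250.40, still under the $21,750 maximum, so no cap applies.
Insurer pays the balance: $14,252 − $6,250.40 = $8,001.60.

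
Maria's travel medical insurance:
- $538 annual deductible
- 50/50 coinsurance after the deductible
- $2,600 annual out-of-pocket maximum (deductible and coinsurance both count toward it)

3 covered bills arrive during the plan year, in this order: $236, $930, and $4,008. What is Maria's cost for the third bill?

$1,748

#1 ($236): fully absorbed by the deductible. Cost to traveler: $236. OOP to date $236.
#2 ($930): $302 to deductible, leaving $628; coinsurance $628 × 50% = $314. Traveler pays $616; OOP now $852.
#3 ($4,008): deductible already satisfied, so traveler's share is 50% × $4,008 = $2,004. OOP would hit $2,856 > $2,600, so the cap limits the traveler to $2,600 − $852 = $1,748.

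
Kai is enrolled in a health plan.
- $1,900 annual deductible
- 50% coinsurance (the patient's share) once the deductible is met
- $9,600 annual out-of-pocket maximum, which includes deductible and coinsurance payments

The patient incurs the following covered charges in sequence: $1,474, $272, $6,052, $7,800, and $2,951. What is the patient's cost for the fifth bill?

$851

#1 ($1,474): fully absorbed by the deductible. Patient owes $1,474 (running OOP $1,474).
#2 ($272): entire amount goes to the deductible. Patient owes $272 (running OOP $1,746).
#3 ($6,052): deductible takes $154, $5,898 remains; coinsurance $5,898 × 50% = $2,949. Cost to patient: $3,103. OOP to date $4,849.
#4 ($7,800): deductible already satisfied, so patient's share is 50% × $7,800 = $3,900. Patient owes $3,900 (running OOP $8,749).
#5 ($2,951): 50% coinsurance on $2,951 = $1,475.50. Adding that to $8,749 gives $10,224.50, past the $9,600 cap; patient pays only $9,600 − $8,749 = $851.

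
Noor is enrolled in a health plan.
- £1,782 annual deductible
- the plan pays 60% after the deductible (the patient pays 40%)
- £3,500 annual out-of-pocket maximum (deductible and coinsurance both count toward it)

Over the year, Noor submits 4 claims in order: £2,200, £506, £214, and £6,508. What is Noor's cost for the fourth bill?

Claim 1 — £2,200: £1,782 to deductible, leaving £418; 40% of £418 = £167.20. Patient owes £1,949.20 (running OOP £1,949.20).
Claim 2 — £506: deductible already satisfied, so patient's share is 40% × £506 = £202.40. Patient owes £202.40 (running OOP £2,151.60).
Claim 3 — £214: 40% coinsurance on £214 = £85.60. Patient pays £85.60; OOP now £2,237.20.
Claim 4 — £6,508: deductible already satisfied, so patient's share is 40% × £6,508 = £2,603.20. Adding that to £2,237.20 gives £4,840.40, past the £3,500 cap; patient pays only £3,500 − £2,237.20 = £1,262.80.

£1,262.80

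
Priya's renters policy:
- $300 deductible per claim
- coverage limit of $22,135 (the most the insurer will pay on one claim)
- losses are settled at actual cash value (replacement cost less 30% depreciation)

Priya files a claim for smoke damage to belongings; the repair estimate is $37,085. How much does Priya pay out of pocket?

Actual cash value after 30% depreciation: $37,085 × 70% = $25,959.50.
After the deductible, $25,959.50 − $300 = $25,659.50 remains.
Since $25,659.50 > $22,135, the payout is capped at $22,135.
Tenant's share is the uncovered remainder: $37,085 − $22,135 = $14,950.

$14,950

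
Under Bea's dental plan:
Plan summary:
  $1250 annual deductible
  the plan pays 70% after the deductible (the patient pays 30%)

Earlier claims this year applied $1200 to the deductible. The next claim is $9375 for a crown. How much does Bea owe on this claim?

Deductible still to meet: $1250 − $1200 = $50.
After the $50 deductible portion, $9375 − $50 = $9325 is subject to coinsurance.
Patient's 30% share of $9325 is $2797.50.
That puts the patient's cost at $50 + $2797.50 = $2847.50.

$2847.50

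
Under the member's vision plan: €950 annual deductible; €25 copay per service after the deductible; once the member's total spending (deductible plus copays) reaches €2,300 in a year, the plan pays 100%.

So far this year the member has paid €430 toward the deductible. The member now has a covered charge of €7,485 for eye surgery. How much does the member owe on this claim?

Deductible still to meet: €950 − €430 = €520.
After the €520 deductible portion, €7,485 − €520 = €6,965 is subject to the copay.
Copay on this service: €25.
So the member owes €520 + €25 = €545 before any cap.
Total out-of-pocket so far would be €430 + €545 = €975, below the €2,300 cap — no reduction.

€545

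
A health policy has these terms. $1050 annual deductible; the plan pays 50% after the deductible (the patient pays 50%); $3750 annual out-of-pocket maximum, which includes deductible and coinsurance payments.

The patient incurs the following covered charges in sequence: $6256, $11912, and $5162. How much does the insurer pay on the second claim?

Claim 1 — $6256: deductible takes $1050, $5206 remains; patient's 50% is $2603. Patient owes $3653 (running OOP $3653). Plan pays $6256 − $3653 = $2603.
Claim 2 — $11912: deductible already satisfied, so patient's share is 50% × $11912 = $5956. OOP would hit $9609 > $3750, so the cap limits the patient to $3750 − $3653 = $97. Insurer: $11912 − $97 = $11815.

$11815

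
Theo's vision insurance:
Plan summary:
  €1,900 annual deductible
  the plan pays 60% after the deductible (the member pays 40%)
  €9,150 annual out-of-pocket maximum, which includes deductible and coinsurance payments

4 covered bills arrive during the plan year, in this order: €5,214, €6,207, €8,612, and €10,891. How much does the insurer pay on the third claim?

Claim 1 — €5,214: €1,900 finishes the deductible; €3,314 goes to coinsurance; member's 40% is €1,325.60. Cost to member: €3,225.60. OOP to date €3,225.60. Insurer: €5,214 − €3,225.60 = €1,988.40.
Claim 2 — €6,207: deductible met; 40% of €6,207 = €2,482.80. Member owes €2,482.80 (running OOP €5,708.40). Plan pays €6,207 − €2,482.80 = €3,724.20.
Claim 3 — €8,612: deductible already satisfied, so member's share is 40% × €8,612 = €3,444.80. Adding that to €5,708.40 gives €9,153.20, past the €9,150 cap; member pays only €9,150 − €5,708.40 = €3,441.60. Plan pays €8,612 − €3,441.60 = €5,170.40.

€5,170.40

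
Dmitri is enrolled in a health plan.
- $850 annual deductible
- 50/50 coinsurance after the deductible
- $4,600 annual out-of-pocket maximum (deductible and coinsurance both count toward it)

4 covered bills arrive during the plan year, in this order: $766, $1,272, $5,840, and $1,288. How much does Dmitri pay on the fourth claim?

$236

#1 ($766): all of it applies to the deductible. Patient pays $766; OOP now $766.
#2 ($1,272): $84 to deductible, leaving $1,188; patient's 50% is $594. Patient owes $678 (running OOP $1,444).
#3 ($5,840): deductible already satisfied, so patient's share is 50% × $5,840 = $2,920. Cost to patient: $2,920. OOP to date $4,364.
#4 ($1,288): 50% coinsurance on $1,288 = $644. That would push OOP to $5,008, over the $4,600 cap, so patient pays $4,600 − $4,364 = $236.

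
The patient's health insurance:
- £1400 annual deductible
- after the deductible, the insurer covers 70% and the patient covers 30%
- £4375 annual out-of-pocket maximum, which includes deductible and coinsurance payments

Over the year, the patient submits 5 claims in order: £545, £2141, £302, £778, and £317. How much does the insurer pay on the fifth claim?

£221.90

Claim 1 (£545): all of it applies to the deductible. Patient owes £545 (running OOP £545). Insurer: £545 − £545 = £0.
Claim 2 (£2141): £855 to deductible, leaving £1286; 30% of £1286 = £385.80. Patient owes £1240.80 (running OOP £1785.80). Insurer: £2141 − £1240.80 = £900.20.
Claim 3 (£302): 30% coinsurance on £302 = £90.60. Patient pays £90.60; OOP now £1876.40. Plan pays £302 − £90.60 = £211.40.
Claim 4 (£778): 30% coinsurance on £778 = £233.40. Patient pays £233.40; OOP now £2109.80. Insurer: £778 − £233.40 = £544.60.
Claim 5 (£317): 30% coinsurance on £317 = £95.10. Patient owes £95.10 (running OOP £2204.90). Plan pays £317 − £95.10 = £221.90.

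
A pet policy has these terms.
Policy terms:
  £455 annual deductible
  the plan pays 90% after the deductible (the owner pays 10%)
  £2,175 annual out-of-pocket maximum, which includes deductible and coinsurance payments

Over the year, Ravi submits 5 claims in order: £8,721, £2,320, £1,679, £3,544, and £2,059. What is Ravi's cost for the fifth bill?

Claim 1 — £8,721: deductible takes £455, £8,266 remains; coinsurance £8,266 × 10% = £826.60. Cost to owner: £1,281.60. OOP to date £1,281.60.
Claim 2 — £2,320: deductible met; 10% of £2,320 = £232. Owner pays £232; OOP now £1,513.60.
Claim 3 — £1,679: 10% coinsurance on £1,679 = £167.90. Cost to owner: £167.90. OOP to date £1,681.50.
Claim 4 — £3,544: deductible already satisfied, so owner's share is 10% × £3,544 = £354.40. Owner owes £354.40 (running OOP £2,035.90).
Claim 5 — £2,059: deductible already satisfied, so owner's share is 10% × £2,059 = £205.90. That would push OOP to £2,241.80, over the £2,175 cap, so owner pays £2,175 − £2,035.90 = £139.10.

£139.10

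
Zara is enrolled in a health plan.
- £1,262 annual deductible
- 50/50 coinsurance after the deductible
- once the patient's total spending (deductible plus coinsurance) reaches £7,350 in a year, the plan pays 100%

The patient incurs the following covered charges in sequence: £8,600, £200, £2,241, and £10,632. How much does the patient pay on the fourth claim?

Claim 1 (£8,600): £1,262 finishes the deductible; £7,338 goes to coinsurance; coinsurance £7,338 × 50% = £3,669. Patient pays £4,931; OOP now £4,931.
Claim 2 (£200): deductible met; 50% of £200 = £100. Patient owes £100 (running OOP £5,031).
Claim 3 (£2,241): 50% coinsurance on £2,241 = £1,120.50. Cost to patient: £1,120.50. OOP to date £6,151.50.
Claim 4 (£10,632): deductible met; 50% of £10,632 = £5,316. Adding that to £6,151.50 gives £11,467.50, past the £7,350 cap; patient pays only £7,350 − £6,151.50 = £1,198.50.

£1,198.50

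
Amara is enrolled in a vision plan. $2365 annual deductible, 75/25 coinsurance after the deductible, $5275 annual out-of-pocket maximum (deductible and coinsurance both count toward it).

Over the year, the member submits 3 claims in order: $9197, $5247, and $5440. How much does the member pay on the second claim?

Bill 1, $9197: $2365 finishes the deductible; $6832 goes to coinsurance; member's 25% is $1708. Member pays $4073; OOP now $4073.
Bill 2, $5247: deductible met; 25% of $5247 = $1311.75. That would push OOP to $5384.75, over the $5275 cap, so member pays $5275 − $4073 = $1202.

$1202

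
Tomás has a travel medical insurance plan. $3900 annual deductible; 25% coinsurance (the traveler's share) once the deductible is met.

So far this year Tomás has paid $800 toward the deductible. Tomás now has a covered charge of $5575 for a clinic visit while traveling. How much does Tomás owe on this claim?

$3718.75

$800 of the $3900 deductible is already met, leaving $3100.
That leaves $5575 − $3100 = $2475 for coinsurance.
Coinsurance: $2475 × 25% = $618.75.
Traveler responsibility: $3100 + $618.75 = $3718.75.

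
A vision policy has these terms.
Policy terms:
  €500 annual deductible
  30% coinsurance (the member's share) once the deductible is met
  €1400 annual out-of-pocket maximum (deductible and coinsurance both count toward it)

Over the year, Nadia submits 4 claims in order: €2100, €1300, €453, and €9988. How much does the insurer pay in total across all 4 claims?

Claim 1 — €2100: deductible takes €500, €1600 remains; member's 30% is €480. Member pays €980; OOP now €980. Plan pays €2100 − €980 = €1120.
Claim 2 — €1300: deductible already satisfied, so member's share is 30% × €1300 = €390. Member owes €390 (running OOP €1370). Plan pays €1300 − €390 = €910.
Claim 3 — €453: deductible met; 30% of €453 = €135.90. That would push OOP to €1505.90, over the €1400 cap, so member pays €1400 − €1370 = €30. Plan pays €453 − €30 = €423.
Claim 4 — €9988: deductible met; 30% of €9988 = €2996.40. That would push OOP to €4396.40, over the €1400 cap, so member pays €1400 − €1400 = €0. Plan pays €9988 − €0 = €9988.
Insurer total = bills − member's total = €13841 − €1400 = €12441.

€12441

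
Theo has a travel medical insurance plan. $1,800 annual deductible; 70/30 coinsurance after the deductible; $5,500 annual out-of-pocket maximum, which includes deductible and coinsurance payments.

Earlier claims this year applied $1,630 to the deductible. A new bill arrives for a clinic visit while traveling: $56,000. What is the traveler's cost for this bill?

$1,630 of the $1,800 deductible is already met, leaving $170.
After the $170 deductible portion, $56,000 − $170 = $55,830 is subject to coinsurance.
Traveler's 30% share of $55,830 is $16,749.
Traveler responsibility before any cap: $170 + $16,749 = $16,919.
Year-to-date out-of-pocket would reach $1,630 + $16,919 = $18,549, above the $5,500 maximum, so the traveler pays only $5,500 − $1,630 = $3,870.

$3,870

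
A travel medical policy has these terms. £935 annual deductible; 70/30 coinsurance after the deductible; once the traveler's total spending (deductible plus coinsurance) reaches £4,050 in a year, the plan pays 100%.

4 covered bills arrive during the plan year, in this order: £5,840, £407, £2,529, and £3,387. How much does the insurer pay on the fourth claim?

Bill 1, £5,840: £935 to deductible, leaving £4,905; coinsurance £4,905 × 30% = £1,471.50. Traveler owes £2,406.50 (running OOP £2,406.50). Plan pays £5,840 − £2,406.50 = £3,433.50.
Bill 2, £407: deductible met; 30% of £407 = £122.10. Traveler pays £122.10; OOP now £2,528.60. Insurer: £407 − £122.10 = £284.90.
Bill 3, £2,529: deductible met; 30% of £2,529 = £758.70. Cost to traveler: £758.70. OOP to date £3,287.30. Plan pays £2,529 − £758.70 = £1,770.30.
Bill 4, £3,387: deductible met; 30% of £3,387 = £1,016.10. Adding that to £3,287.30 gives £4,303.40, past the £4,050 cap; traveler pays only £4,050 − £3,287.30 = £762.70. Plan pays £3,387 − £762.70 = £2,624.30.

£2,624.30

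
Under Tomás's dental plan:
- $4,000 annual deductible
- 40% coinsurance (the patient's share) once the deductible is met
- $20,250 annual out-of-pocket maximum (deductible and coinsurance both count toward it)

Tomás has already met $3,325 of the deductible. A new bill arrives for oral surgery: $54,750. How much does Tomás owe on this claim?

Deductible still to meet: $4,000 − $3,325 = $675.
The remaining $54,075 (= $54,750 − $675) moves to coinsurance.
Coinsurance: $54,075 × 40% = $21,630.
So the patient owes $675 + $21,630 = $22,305 before any cap.
That would bring total out-of-pocket to $25,630, past the $20,250 cap. The patient is capped at $20,250 − $3,325 = $16,925 on this claim.

$16,925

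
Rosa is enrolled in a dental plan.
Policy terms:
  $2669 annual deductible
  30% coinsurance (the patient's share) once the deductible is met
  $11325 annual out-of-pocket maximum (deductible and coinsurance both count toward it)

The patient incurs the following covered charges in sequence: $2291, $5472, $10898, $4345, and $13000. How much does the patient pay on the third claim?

$3269.40

Bill 1, $2291: fully absorbed by the deductible. Patient pays $2291; OOP now $2291.
Bill 2, $5472: $378 finishes the deductible; $5094 goes to coinsurance; patient's 30% is $1528.20. Patient owes $1906.20 (running OOP $4197.20).
Bill 3, $10898: 30% coinsurance on $10898 = $3269.40. Cost to patient: $3269.40. OOP to date $7466.60.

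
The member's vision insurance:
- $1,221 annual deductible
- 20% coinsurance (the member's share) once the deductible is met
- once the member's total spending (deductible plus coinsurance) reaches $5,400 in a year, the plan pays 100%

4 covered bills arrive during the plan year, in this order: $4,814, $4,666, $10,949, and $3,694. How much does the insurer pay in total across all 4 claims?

$18,723

#1 ($4,814): deductible takes $1,221, $3,593 remains; coinsurance $3,593 × 20% = $718.60. Cost to member: $1,939.60. OOP to date $1,939.60. Plan pays $4,814 − $1,939.60 = $2,874.40.
#2 ($4,666): deductible already satisfied, so member's share is 20% × $4,666 = $933.20. Cost to member: $933.20. OOP to date $2,872.80. Plan pays $4,666 − $933.20 = $3,732.80.
#3 ($10,949): deductible already satisfied, so member's share is 20% × $10,949 = $2,189.80. Cost to member: $2,189.80. OOP to date $5,062.60. Insurer: $10,949 − $2,189.80 = $8,759.20.
#4 ($3,694): deductible met; 20% of $3,694 = $738.80. OOP would hit $5,801.40 > $5,400, so the cap limits the member to $5,400 − $5,062.60 = $337.40. Plan pays $3,694 − $337.40 = $3,356.60.
Insurer total: $2,874.40 + $3,732.80 + $8,759.20 + $3,356.60 = $18,723.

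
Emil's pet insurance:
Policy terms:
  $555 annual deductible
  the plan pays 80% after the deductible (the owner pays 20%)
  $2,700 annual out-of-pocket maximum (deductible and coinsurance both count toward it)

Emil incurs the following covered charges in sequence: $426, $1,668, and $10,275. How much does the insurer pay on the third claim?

$8,437.80

Claim 1 ($426): fully absorbed by the deductible. Owner pays $426; OOP now $426. Plan pays $426 − $426 = $0.
Claim 2 ($1,668): $129 to deductible, leaving $1,539; 20% of $1,539 = $307.80. Owner pays $436.80; OOP now $862.80. Plan pays $1,668 − $436.80 = $1,231.20.
Claim 3 ($10,275): deductible already satisfied, so owner's share is 20% × $10,275 = $2,055. That would push OOP to $2,917.80, over the $2,700 cap, so owner pays $2,700 − $862.80 = $1,837.20. Plan pays $10,275 − $1,837.20 = $8,437.80.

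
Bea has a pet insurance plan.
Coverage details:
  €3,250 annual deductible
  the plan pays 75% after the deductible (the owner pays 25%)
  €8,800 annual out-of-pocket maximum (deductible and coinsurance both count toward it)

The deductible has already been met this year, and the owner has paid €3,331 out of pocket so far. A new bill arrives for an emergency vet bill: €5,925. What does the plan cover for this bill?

€4,443.75

With the deductible met, the entire €5,925 is subject to coinsurance.
Owner's 25% share of €5,925 is €1,481.25.
Cumulative spending €3,331 + €1,481.25 = €4,812.25 stays under the €8,800 maximum.
The plan picks up €5,925 − €1,481.25 = €4,443.75.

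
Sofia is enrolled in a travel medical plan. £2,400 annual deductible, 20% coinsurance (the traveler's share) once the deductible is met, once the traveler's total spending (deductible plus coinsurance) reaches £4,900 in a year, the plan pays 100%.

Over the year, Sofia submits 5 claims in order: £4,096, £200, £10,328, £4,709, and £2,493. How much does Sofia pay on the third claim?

Claim 1 (£4,096): deductible takes £2,400, £1,696 remains; traveler's 20% is £339.20. Traveler pays £2,739.20; OOP now £2,739.20.
Claim 2 (£200): deductible already satisfied, so traveler's share is 20% × £200 = £40. Traveler owes £40 (running OOP £2,779.20).
Claim 3 (£10,328): 20% coinsurance on £10,328 = £2,065.60. Traveler pays £2,065.60; OOP now £4,844.80.

£2,065.60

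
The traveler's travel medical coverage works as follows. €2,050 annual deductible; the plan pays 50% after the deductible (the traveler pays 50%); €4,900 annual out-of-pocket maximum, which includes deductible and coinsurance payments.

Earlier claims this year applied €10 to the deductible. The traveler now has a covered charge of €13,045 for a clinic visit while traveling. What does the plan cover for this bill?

€8,155

Deductible still to meet: €2,050 − €10 = €2,040.
That leaves €13,045 − €2,040 = €11,005 for coinsurance.
Coinsurance: €11,005 × 50% = €5,502.50.
So the traveler owes €2,040 + €5,502.50 = €7,542.50 before any cap.
Year-to-date out-of-pocket would reach €10 + €7,542.50 = €7,552.50, above the €4,900 maximum, so the traveler pays only €4,900 − €10 = €4,890.
The plan picks up €13,045 − €4,890 = €8,155.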